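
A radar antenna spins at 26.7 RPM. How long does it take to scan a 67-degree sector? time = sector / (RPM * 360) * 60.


t = 67 / (26.7 * 360) * 60 = 0.42 s

0.42 s


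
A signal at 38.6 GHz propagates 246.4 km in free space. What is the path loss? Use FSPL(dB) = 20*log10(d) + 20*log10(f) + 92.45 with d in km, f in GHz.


20*log10(246.4) = 47.83
20*log10(38.6) = 31.73
FSPL = 172.0 dB

172.0 dB


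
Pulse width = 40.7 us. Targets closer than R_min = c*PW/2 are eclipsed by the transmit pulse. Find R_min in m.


R_min = 3e8 * 40.7e-6 / 2 = 6105.0 m

6105.0 m


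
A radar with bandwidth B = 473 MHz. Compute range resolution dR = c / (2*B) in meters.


dR = 3e8 / (2 * 473000000.0) = 0.32 m

0.32 m


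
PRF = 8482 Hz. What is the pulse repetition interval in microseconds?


PRI = 1/8482 = 0.0001178967 s = 117.9 us

117.9 us


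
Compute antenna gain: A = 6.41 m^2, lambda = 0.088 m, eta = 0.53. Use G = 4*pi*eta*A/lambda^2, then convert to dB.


G_linear = 4*pi*0.53*6.41/0.088^2 = 5512.88
G_dB = 10*log10(5512.88) = 37.4 dB

37.4 dB


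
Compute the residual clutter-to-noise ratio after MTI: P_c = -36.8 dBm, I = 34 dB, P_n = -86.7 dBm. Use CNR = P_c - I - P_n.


CNR = -36.8 - 34 - (-86.7) = 15.9 dB

15.9 dB


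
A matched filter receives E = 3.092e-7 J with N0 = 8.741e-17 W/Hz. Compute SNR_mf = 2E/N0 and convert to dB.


SNR_lin = 2 * 3.092e-7 / 8.741e-17 = 7.075e9
SNR_dB = 10*log10(7.075e9) = 98.5 dB

98.5 dB


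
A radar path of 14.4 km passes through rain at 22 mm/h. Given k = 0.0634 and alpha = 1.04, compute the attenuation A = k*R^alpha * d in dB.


gamma = 0.0634 * 22^1.04 = 1.57837 dB/km
A = 1.57837 * 14.4 = 22.73 dB

22.73 dB


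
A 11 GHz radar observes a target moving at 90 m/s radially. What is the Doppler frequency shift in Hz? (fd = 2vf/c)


fd = 2 * 90 * 11000000000.0 / 3e8 = 6600.0 Hz

6600.0 Hz


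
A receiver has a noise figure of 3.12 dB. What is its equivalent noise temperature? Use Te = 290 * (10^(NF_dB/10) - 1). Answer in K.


NF_lin = 10^(3.12/10) = 2.051162
Te = 290 * (2.051162 - 1) = 304.8 K

304.8 K


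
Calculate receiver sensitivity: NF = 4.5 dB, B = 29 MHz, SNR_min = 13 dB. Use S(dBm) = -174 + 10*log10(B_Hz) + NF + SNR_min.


10*log10(29000000.0) = 74.62
S = -174 + 74.62 + 4.5 + 13 = -81.9 dBm

-81.9 dBm


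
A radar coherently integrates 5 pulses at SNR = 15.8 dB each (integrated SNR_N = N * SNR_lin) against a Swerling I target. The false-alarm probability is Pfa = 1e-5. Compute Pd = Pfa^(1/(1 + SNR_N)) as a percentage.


SNR_lin = 10^(15.8/10) = 38.01894
SNR_N = 5 * 38.01894 = 190.0947
1/(1 + SNR_N) = 1/191.0947 = 0.005233
Pd = (1e-5)^0.005233 = 0.94153
Pd = 94.2%

94.2%


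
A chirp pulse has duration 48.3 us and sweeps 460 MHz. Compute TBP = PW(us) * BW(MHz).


TBP = 48.3 * 460 = 22218.0

22218.0


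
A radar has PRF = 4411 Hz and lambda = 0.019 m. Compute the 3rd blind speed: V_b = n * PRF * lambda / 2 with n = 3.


V_blind = 3 * 4411 * 0.019 / 2 = 125.7 m/s

125.7 m/s


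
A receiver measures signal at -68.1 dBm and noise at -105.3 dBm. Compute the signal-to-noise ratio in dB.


SNR = -68.1 - (-105.3) = 37.2 dB

37.2 dB


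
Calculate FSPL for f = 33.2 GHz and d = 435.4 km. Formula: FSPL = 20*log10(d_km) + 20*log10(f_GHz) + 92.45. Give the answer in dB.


20*log10(435.4) = 52.78
20*log10(33.2) = 30.42
FSPL = 175.7 dB

175.7 dB


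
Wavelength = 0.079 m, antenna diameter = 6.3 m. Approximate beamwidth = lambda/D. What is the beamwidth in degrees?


BW_rad = 0.079 / 6.3 = 0.01254
BW_deg = 0.72 degrees

0.72 degrees


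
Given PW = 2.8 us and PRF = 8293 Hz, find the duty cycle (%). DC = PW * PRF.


DC = 2.8e-6 * 8293 * 100 = 2.32%

2.32%


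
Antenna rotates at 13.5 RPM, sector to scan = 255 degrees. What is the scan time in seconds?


t = 255 / (13.5 * 360) * 60 = 3.15 s

3.15 s


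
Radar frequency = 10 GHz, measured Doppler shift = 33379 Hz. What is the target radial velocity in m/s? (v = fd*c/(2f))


v = 33379 * 3e8 / (2 * 10000000000.0) = 500.7 m/s

500.7 m/s


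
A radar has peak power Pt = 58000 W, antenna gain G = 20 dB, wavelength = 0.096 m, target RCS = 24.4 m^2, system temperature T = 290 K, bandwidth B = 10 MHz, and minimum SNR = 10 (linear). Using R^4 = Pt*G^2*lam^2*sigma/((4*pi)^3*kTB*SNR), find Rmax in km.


G_lin = 10^(20/10) = 100.0
R^4 = 58000 * 100.0^2 * 0.096^2 * 24.4 / ((4*pi)^3 * 1.38e-23 * 290 * 10000000.0 * 10)
R^4 = 1.6423e17 m^4
R_max = (1.6423e17)^(1/4) = 20130.9 m = 20.1 km

20.1 km


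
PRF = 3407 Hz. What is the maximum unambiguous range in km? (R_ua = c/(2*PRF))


R_ua = 3e8 / (2 * 3407) = 44027.0 m = 44.0 km

44.0 km


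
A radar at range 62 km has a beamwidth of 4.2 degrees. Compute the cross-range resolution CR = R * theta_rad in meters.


BW_rad = 0.073303829
CR = 62000 * 0.073303829 = 4544.8 m

4544.8 m


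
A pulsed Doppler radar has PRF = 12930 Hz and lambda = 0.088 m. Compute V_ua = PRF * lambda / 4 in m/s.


V_ua = 12930 * 0.088 / 4 = 284.5 m/s

284.5 m/s


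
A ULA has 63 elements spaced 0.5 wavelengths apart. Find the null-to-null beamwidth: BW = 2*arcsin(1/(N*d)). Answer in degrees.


1/(N*d) = 1/(63*0.5) = 0.031746
BW = 2*arcsin(0.031746) = 3.6 degrees

3.6 degrees


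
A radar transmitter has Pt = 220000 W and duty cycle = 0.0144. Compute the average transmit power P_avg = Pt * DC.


P_avg = 220000 * 0.0144 = 3168.0 W

3168.0 W


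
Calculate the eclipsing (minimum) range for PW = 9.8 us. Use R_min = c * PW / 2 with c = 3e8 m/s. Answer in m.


R_min = 3e8 * 9.8e-6 / 2 = 1470.0 m

1470.0 m


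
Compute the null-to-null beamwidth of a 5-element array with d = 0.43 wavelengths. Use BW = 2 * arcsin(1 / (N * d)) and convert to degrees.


1/(N*d) = 1/(5*0.43) = 0.465116
BW = 2*arcsin(0.465116) = 55.4 degrees

55.4 degrees


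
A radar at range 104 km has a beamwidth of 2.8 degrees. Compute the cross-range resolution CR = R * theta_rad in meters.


BW_rad = 0.048869219
CR = 104000 * 0.048869219 = 5082.4 m

5082.4 m


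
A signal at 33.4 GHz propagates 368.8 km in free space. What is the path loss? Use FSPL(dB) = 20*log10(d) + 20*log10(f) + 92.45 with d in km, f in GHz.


20*log10(368.8) = 51.34
20*log10(33.4) = 30.47
FSPL = 174.3 dB

174.3 dB


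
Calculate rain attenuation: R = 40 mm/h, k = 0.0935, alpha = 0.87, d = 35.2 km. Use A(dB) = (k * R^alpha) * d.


gamma = 0.0935 * 40^0.87 = 2.315282 dB/km
A = 2.315282 * 35.2 = 81.5 dB

81.5 dB


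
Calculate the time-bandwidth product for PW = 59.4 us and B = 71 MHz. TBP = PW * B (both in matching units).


TBP = 59.4 * 71 = 4217.4

4217.4


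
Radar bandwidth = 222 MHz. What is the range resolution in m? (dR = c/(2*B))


dR = 3e8 / (2 * 222000000.0) = 0.68 m

0.68 m


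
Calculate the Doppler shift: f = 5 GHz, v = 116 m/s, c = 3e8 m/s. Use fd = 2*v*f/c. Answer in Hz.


fd = 2 * 116 * 5000000000.0 / 3e8 = 3866.7 Hz

3866.7 Hz


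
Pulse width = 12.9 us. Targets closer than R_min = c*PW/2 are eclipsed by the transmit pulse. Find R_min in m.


R_min = 3e8 * 12.9e-6 / 2 = 1935.0 m

1935.0 m


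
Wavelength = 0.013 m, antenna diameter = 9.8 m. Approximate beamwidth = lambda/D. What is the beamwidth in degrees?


BW_rad = 0.013 / 9.8 = 0.001327
BW_deg = 0.08 degrees

0.08 degrees


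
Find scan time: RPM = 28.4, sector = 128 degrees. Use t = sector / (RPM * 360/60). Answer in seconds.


t = 128 / (28.4 * 360) * 60 = 0.75 s

0.75 s


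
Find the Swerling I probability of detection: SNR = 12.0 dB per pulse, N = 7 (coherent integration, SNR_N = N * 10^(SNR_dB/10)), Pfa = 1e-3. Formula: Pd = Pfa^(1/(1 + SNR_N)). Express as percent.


SNR_lin = 10^(12.0/10) = 15.84893
SNR_N = 7 * 15.84893 = 110.94251
1/(1 + SNR_N) = 1/111.94251 = 0.0089332
Pd = (1e-3)^0.0089332 = 0.94016
Pd = 94.0%

94.0%


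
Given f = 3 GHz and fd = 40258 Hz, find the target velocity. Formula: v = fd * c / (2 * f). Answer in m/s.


v = 40258 * 3e8 / (2 * 3000000000.0) = 2012.9 m/s

2012.9 m/s


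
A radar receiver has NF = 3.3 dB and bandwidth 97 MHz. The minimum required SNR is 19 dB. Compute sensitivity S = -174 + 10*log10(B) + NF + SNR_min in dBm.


10*log10(97000000.0) = 79.87
S = -174 + 79.87 + 3.3 + 19 = -71.8 dBm

-71.8 dBm


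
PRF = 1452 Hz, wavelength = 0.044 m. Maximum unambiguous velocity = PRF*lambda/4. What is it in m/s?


V_ua = 1452 * 0.044 / 4 = 16.0 m/s

16.0 m/s


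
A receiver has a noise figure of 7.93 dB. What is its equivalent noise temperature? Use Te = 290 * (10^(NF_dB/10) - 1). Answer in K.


NF_lin = 10^(7.93/10) = 6.20869
Te = 290 * (6.20869 - 1) = 1510.5 K

1510.5 K


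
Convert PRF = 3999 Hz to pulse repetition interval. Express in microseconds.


PRI = 1/3999 = 0.0002500625 s = 250.1 us

250.1 us


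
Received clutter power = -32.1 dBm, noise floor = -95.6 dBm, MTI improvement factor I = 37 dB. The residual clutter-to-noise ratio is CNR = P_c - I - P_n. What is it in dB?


CNR = -32.1 - 37 - (-95.6) = 26.5 dB

26.5 dB


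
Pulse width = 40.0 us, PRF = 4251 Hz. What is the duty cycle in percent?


DC = 40.0e-6 * 4251 * 100 = 17.0%

17.0%


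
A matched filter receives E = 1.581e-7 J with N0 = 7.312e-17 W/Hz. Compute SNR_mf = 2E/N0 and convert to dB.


SNR_lin = 2 * 1.581e-7 / 7.312e-17 = 4.324e9
SNR_dB = 10*log10(4.324e9) = 96.4 dB

96.4 dB


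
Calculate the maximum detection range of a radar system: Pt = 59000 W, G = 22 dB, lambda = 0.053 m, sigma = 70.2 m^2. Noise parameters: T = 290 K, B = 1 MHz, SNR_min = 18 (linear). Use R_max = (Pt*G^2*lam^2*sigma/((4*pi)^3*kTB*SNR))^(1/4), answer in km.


G_lin = 10^(22/10) = 158.489319
R^4 = 59000 * 158.489319^2 * 0.053^2 * 70.2 / ((4*pi)^3 * 1.38e-23 * 290 * 1000000.0 * 18)
R^4 = 2.04438e18 m^4
R_max = (2.04438e18)^(1/4) = 37812.9 m = 37.8 km

37.8 km


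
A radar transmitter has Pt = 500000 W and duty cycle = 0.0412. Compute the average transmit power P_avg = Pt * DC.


P_avg = 500000 * 0.0412 = 20600.0 W

20600.0 W


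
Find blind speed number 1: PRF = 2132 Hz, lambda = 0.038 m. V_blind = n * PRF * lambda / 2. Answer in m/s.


V_blind = 1 * 2132 * 0.038 / 2 = 40.5 m/s

40.5 m/s


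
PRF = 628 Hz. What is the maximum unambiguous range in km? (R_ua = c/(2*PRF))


R_ua = 3e8 / (2 * 628) = 238853.5 m = 238.9 km

238.9 km


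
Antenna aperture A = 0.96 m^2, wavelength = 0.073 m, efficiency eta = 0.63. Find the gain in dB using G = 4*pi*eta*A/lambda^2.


G_linear = 4*pi*0.63*0.96/0.073^2 = 1426.19
G_dB = 10*log10(1426.19) = 31.5 dB

31.5 dB


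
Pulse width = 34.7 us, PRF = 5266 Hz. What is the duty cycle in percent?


DC = 34.7e-6 * 5266 * 100 = 18.27%

18.27%


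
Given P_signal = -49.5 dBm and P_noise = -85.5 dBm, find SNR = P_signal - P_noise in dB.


SNR = -49.5 - (-85.5) = 36.0 dB

36.0 dB


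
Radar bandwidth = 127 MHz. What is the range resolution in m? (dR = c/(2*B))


dR = 3e8 / (2 * 127000000.0) = 1.18 m

1.18 m


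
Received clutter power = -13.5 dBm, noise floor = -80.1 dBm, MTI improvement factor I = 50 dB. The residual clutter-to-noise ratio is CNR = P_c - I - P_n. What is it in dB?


CNR = -13.5 - 50 - (-80.1) = 16.6 dB

16.6 dB


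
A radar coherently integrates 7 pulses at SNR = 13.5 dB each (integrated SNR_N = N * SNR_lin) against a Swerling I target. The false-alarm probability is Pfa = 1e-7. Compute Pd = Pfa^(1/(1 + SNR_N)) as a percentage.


SNR_lin = 10^(13.5/10) = 22.38721
SNR_N = 7 * 22.38721 = 156.71047
1/(1 + SNR_N) = 1/157.71047 = 0.0063407
Pd = (1e-7)^0.0063407 = 0.90285
Pd = 90.3%

90.3%


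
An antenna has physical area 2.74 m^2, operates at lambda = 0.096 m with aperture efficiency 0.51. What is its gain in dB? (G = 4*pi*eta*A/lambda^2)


G_linear = 4*pi*0.51*2.74/0.096^2 = 1905.41
G_dB = 10*log10(1905.41) = 32.8 dB

32.8 dB


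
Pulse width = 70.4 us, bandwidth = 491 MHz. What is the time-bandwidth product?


TBP = 70.4 * 491 = 34566.4

34566.4


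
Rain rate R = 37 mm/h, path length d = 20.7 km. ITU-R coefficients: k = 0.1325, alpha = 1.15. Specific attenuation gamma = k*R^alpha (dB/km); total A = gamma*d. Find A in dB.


gamma = 0.1325 * 37^1.15 = 8.426512 dB/km
A = 8.426512 * 20.7 = 174.43 dB

174.43 dB


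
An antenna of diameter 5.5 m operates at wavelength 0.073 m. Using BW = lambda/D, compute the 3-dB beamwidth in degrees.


BW_rad = 0.073 / 5.5 = 0.013273
BW_deg = 0.76 degrees

0.76 degrees


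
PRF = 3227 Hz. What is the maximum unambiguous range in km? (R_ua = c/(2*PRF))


R_ua = 3e8 / (2 * 3227) = 46482.8 m = 46.5 km

46.5 km


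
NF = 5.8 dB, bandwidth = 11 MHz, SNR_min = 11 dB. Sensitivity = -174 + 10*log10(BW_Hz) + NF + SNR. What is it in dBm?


10*log10(11000000.0) = 70.41
S = -174 + 70.41 + 5.8 + 11 = -86.8 dBm

-86.8 dBm


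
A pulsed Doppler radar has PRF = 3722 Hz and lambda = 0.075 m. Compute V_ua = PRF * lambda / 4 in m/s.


V_ua = 3722 * 0.075 / 4 = 69.8 m/s

69.8 m/s


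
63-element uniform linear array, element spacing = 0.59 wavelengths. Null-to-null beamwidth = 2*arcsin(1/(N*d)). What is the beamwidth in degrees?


1/(N*d) = 1/(63*0.59) = 0.026903
BW = 2*arcsin(0.026903) = 3.1 degrees

3.1 degrees


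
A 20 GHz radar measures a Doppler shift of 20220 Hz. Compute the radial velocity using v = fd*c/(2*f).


v = 20220 * 3e8 / (2 * 20000000000.0) = 151.7 m/s

151.7 m/s


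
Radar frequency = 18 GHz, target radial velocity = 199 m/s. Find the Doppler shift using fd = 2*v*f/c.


fd = 2 * 199 * 18000000000.0 / 3e8 = 23880.0 Hz

23880.0 Hz


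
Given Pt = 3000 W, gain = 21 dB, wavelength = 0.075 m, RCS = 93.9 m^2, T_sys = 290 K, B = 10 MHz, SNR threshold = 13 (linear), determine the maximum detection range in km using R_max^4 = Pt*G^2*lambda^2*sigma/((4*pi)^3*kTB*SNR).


G_lin = 10^(21/10) = 125.892541
R^4 = 3000 * 125.892541^2 * 0.075^2 * 93.9 / ((4*pi)^3 * 1.38e-23 * 290 * 10000000.0 * 13)
R^4 = 2.43254e16 m^4
R_max = (2.43254e16)^(1/4) = 12488.6 m = 12.5 km

12.5 km


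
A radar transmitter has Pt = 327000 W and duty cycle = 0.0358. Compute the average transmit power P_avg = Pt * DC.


P_avg = 327000 * 0.0358 = 11706.6 W

11706.6 W


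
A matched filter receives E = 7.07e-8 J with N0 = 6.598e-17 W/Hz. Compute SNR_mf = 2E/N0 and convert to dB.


SNR_lin = 2 * 7.07e-8 / 6.598e-17 = 2.143e9
SNR_dB = 10*log10(2.143e9) = 93.3 dB

93.3 dB


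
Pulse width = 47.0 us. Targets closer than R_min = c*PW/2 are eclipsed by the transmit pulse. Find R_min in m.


R_min = 3e8 * 47.0e-6 / 2 = 7050.0 m

7050.0 m


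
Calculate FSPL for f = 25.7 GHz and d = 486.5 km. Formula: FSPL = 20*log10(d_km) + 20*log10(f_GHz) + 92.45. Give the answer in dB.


20*log10(486.5) = 53.74
20*log10(25.7) = 28.2
FSPL = 174.4 dB

174.4 dB


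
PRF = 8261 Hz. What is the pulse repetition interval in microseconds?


PRI = 1/8261 = 0.0001210507 s = 121.1 us

121.1 us


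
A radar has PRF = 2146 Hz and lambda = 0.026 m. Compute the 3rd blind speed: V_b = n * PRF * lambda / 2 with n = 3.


V_blind = 3 * 2146 * 0.026 / 2 = 83.7 m/s

83.7 m/s


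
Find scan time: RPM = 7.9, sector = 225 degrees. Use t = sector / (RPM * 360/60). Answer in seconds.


t = 225 / (7.9 * 360) * 60 = 4.75 s

4.75 s


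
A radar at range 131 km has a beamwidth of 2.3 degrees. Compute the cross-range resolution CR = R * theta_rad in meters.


BW_rad = 0.040142573
CR = 131000 * 0.040142573 = 5258.7 m

5258.7 m


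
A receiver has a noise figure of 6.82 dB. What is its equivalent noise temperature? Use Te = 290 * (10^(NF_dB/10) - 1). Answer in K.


NF_lin = 10^(6.82/10) = 4.808393
Te = 290 * (4.808393 - 1) = 1104.4 K

1104.4 K


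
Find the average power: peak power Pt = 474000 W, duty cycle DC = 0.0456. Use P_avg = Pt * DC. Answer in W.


P_avg = 474000 * 0.0456 = 21614.4 W

21614.4 W


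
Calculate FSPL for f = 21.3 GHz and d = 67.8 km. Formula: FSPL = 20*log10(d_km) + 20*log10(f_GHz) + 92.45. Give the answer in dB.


20*log10(67.8) = 36.62
20*log10(21.3) = 26.57
FSPL = 155.6 dB

155.6 dB


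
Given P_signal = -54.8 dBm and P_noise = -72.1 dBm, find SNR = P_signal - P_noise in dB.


SNR = -54.8 - (-72.1) = 17.3 dB

17.3 dB


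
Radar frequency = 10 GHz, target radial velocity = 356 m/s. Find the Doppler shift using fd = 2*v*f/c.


fd = 2 * 356 * 10000000000.0 / 3e8 = 23733.3 Hz

23733.3 Hz


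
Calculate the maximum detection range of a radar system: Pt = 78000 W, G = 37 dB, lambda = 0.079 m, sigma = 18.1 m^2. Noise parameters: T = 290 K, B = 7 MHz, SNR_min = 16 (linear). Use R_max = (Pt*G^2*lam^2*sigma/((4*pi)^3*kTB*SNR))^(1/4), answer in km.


G_lin = 10^(37/10) = 5011.872336
R^4 = 78000 * 5011.872336^2 * 0.079^2 * 18.1 / ((4*pi)^3 * 1.38e-23 * 290 * 7000000.0 * 16)
R^4 = 2.4883e20 m^4
R_max = (2.4883e20)^(1/4) = 125596.0 m = 125.6 km

125.6 km


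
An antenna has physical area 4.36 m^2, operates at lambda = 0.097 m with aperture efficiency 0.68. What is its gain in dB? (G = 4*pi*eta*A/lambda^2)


G_linear = 4*pi*0.68*4.36/0.097^2 = 3959.7
G_dB = 10*log10(3959.7) = 36.0 dB

36.0 dB


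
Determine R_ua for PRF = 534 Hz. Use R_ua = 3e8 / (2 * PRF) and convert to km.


R_ua = 3e8 / (2 * 534) = 280898.9 m = 280.9 km

280.9 km


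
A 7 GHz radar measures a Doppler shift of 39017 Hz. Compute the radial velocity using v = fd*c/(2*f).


v = 39017 * 3e8 / (2 * 7000000000.0) = 836.1 m/s

836.1 m/s


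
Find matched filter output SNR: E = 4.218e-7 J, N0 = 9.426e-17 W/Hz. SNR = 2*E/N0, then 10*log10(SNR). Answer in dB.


SNR_lin = 2 * 4.218e-7 / 9.426e-17 = 8.95e9
SNR_dB = 10*log10(8.95e9) = 99.5 dB

99.5 dB


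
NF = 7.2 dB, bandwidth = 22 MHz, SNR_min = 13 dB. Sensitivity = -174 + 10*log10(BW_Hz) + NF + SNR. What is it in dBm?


10*log10(22000000.0) = 73.42
S = -174 + 73.42 + 7.2 + 13 = -80.4 dBm

-80.4 dBm


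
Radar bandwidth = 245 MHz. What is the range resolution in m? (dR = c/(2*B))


dR = 3e8 / (2 * 245000000.0) = 0.61 m

0.61 m


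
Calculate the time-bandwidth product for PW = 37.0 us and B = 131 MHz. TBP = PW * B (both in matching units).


TBP = 37.0 * 131 = 4847.0

4847.0


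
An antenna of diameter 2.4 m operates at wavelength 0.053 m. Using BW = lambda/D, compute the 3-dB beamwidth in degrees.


BW_rad = 0.053 / 2.4 = 0.022083
BW_deg = 1.27 degrees

1.27 degrees


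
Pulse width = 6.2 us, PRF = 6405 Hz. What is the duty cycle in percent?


DC = 6.2e-6 * 6405 * 100 = 3.97%

3.97%


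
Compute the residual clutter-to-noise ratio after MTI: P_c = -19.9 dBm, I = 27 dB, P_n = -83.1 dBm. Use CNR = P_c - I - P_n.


CNR = -19.9 - 27 - (-83.1) = 36.2 dB

36.2 dB


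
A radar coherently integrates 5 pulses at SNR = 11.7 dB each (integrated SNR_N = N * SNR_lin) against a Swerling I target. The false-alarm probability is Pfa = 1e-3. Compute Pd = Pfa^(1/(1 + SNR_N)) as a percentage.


SNR_lin = 10^(11.7/10) = 14.79108
SNR_N = 5 * 14.79108 = 73.9554
1/(1 + SNR_N) = 1/74.9554 = 0.0133413
Pd = (1e-3)^0.0133413 = 0.91196
Pd = 91.2%

91.2%


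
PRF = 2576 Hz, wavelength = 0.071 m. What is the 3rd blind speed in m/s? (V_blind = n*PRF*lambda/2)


V_blind = 3 * 2576 * 0.071 / 2 = 274.3 m/s

274.3 m/s


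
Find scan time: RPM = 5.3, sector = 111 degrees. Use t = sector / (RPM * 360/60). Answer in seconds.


t = 111 / (5.3 * 360) * 60 = 3.49 s

3.49 s


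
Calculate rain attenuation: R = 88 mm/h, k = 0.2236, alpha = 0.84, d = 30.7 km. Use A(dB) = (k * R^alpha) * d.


gamma = 0.2236 * 88^0.84 = 9.61252 dB/km
A = 9.61252 * 30.7 = 295.1 dB

295.1 dB


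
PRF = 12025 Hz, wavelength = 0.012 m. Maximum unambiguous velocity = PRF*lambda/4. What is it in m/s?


V_ua = 12025 * 0.012 / 4 = 36.1 m/s

36.1 m/s


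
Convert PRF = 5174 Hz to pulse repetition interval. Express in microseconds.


PRI = 1/5174 = 0.0001932741 s = 193.3 us

193.3 us


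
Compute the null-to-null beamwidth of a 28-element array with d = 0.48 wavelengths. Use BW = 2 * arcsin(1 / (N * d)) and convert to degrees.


1/(N*d) = 1/(28*0.48) = 0.074405
BW = 2*arcsin(0.074405) = 8.5 degrees

8.5 degrees


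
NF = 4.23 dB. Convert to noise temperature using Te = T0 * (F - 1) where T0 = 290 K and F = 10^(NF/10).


NF_lin = 10^(4.23/10) = 2.6485
Te = 290 * (2.6485 - 1) = 478.1 K

478.1 K


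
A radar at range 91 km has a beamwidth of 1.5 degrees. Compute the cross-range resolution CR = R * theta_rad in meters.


BW_rad = 0.026179939
CR = 91000 * 0.026179939 = 2382.4 m

2382.4 m


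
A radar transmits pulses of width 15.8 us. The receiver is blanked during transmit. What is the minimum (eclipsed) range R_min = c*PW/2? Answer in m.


R_min = 3e8 * 15.8e-6 / 2 = 2370.0 m

2370.0 m


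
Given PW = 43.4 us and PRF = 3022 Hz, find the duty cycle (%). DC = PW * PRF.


DC = 43.4e-6 * 3022 * 100 = 13.12%

13.12%


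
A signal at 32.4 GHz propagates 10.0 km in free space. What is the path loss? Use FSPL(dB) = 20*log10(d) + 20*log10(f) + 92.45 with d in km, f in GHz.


20*log10(10.0) = 20.0
20*log10(32.4) = 30.21
FSPL = 142.7 dB

142.7 dB


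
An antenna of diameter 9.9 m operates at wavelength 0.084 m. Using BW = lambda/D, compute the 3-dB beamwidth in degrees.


BW_rad = 0.084 / 9.9 = 0.008485
BW_deg = 0.49 degrees

0.49 degrees


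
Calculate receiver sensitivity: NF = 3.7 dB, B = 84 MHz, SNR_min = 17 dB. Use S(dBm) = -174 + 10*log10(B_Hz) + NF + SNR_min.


10*log10(84000000.0) = 79.24
S = -174 + 79.24 + 3.7 + 17 = -74.1 dBm

-74.1 dBm


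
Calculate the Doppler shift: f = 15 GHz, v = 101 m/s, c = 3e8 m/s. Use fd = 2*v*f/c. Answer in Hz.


fd = 2 * 101 * 15000000000.0 / 3e8 = 10100.0 Hz

10100.0 Hz


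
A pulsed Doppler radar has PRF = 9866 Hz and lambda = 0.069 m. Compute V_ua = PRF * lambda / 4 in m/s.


V_ua = 9866 * 0.069 / 4 = 170.2 m/s

170.2 m/s


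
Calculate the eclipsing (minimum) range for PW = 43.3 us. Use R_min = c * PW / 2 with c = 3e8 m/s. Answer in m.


R_min = 3e8 * 43.3e-6 / 2 = 6495.0 m

6495.0 m


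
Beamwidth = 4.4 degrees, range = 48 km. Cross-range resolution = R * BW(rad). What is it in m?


BW_rad = 0.076794487
CR = 48000 * 0.076794487 = 3686.1 m

3686.1 m


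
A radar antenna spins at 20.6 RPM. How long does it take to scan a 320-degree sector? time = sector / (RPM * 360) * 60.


t = 320 / (20.6 * 360) * 60 = 2.59 s

2.59 s


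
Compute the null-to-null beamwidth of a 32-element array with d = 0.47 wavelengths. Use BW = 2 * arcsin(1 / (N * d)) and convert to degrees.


1/(N*d) = 1/(32*0.47) = 0.066489
BW = 2*arcsin(0.066489) = 7.6 degrees

7.6 degrees


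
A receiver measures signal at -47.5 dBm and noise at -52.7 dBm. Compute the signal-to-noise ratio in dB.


SNR = -47.5 - (-52.7) = 5.2 dB

5.2 dB


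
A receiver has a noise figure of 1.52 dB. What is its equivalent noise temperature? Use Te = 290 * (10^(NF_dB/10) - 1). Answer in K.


NF_lin = 10^(1.52/10) = 1.419058
Te = 290 * (1.419058 - 1) = 121.5 K

121.5 K


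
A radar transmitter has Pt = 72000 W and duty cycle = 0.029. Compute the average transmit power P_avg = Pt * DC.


P_avg = 72000 * 0.029 = 2088.0 W

2088.0 W


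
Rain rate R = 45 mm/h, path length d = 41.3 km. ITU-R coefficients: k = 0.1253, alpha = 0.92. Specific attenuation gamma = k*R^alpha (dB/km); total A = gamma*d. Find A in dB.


gamma = 0.1253 * 45^0.92 = 4.158212 dB/km
A = 4.158212 * 41.3 = 171.73 dB

171.73 dB


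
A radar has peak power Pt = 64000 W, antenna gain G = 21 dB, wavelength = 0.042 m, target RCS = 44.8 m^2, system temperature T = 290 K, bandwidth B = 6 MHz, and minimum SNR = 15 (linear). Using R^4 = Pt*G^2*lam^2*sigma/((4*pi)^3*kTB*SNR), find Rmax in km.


G_lin = 10^(21/10) = 125.892541
R^4 = 64000 * 125.892541^2 * 0.042^2 * 44.8 / ((4*pi)^3 * 1.38e-23 * 290 * 6000000.0 * 15)
R^4 = 1.12152e17 m^4
R_max = (1.12152e17)^(1/4) = 18300.0 m = 18.3 km

18.3 km


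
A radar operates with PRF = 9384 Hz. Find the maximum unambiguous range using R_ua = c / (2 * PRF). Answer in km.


R_ua = 3e8 / (2 * 9384) = 15984.7 m = 16.0 km

16.0 km


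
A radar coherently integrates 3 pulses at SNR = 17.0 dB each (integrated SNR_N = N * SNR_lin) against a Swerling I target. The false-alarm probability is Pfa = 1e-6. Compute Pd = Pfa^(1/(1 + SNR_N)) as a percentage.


SNR_lin = 10^(17.0/10) = 50.11872
SNR_N = 3 * 50.11872 = 150.35616
1/(1 + SNR_N) = 1/151.35616 = 0.0066069
Pd = (1e-6)^0.0066069 = 0.91276
Pd = 91.3%

91.3%


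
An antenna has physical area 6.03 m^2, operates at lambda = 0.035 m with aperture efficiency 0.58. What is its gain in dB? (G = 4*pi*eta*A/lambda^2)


G_linear = 4*pi*0.58*6.03/0.035^2 = 35877.24
G_dB = 10*log10(35877.24) = 45.5 dB

45.5 dB


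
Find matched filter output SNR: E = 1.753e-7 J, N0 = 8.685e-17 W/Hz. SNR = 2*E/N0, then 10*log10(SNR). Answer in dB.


SNR_lin = 2 * 1.753e-7 / 8.685e-17 = 4.037e9
SNR_dB = 10*log10(4.037e9) = 96.1 dB

96.1 dB


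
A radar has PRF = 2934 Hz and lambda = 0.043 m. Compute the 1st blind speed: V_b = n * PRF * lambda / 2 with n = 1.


V_blind = 1 * 2934 * 0.043 / 2 = 63.1 m/s

63.1 m/s


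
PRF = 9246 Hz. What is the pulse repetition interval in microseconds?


PRI = 1/9246 = 0.0001081549 s = 108.2 us

108.2 us


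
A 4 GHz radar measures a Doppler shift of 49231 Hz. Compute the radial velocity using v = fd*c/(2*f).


v = 49231 * 3e8 / (2 * 4000000000.0) = 1846.2 m/s

1846.2 m/s


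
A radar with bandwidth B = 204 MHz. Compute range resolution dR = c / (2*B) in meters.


dR = 3e8 / (2 * 204000000.0) = 0.74 m

0.74 m


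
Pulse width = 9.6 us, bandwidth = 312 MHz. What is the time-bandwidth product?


TBP = 9.6 * 312 = 2995.2

2995.2


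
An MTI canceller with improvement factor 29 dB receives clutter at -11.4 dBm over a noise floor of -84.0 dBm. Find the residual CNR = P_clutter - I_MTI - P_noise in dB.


CNR = -11.4 - 29 - (-84.0) = 43.6 dB

43.6 dB


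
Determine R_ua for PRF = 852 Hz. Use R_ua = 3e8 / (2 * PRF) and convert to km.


R_ua = 3e8 / (2 * 852) = 176056.3 m = 176.1 km

176.1 km


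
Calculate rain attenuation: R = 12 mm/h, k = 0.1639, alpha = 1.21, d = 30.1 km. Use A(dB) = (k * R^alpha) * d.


gamma = 0.1639 * 12^1.21 = 3.314273 dB/km
A = 3.314273 * 30.1 = 99.76 dB

99.76 dB


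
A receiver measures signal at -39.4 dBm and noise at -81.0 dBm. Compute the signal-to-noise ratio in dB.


SNR = -39.4 - (-81.0) = 41.6 dB

41.6 dB


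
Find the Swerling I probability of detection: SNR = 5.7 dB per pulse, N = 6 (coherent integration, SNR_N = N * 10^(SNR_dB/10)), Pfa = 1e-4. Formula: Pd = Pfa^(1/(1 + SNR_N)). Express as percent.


SNR_lin = 10^(5.7/10) = 3.71535
SNR_N = 6 * 3.71535 = 22.2921
1/(1 + SNR_N) = 1/23.2921 = 0.042933
Pd = (1e-4)^0.042933 = 0.67339
Pd = 67.3%

67.3%


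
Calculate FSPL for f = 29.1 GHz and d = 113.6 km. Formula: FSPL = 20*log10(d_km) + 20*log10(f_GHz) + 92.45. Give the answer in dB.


20*log10(113.6) = 41.11
20*log10(29.1) = 29.28
FSPL = 162.8 dB

162.8 dB


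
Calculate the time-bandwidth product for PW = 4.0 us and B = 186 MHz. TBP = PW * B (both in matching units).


TBP = 4.0 * 186 = 744.0

744.0


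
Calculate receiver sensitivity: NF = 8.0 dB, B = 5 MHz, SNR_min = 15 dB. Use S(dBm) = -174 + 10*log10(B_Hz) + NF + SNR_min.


10*log10(5000000.0) = 66.99
S = -174 + 66.99 + 8.0 + 15 = -84.0 dBm

-84.0 dBm


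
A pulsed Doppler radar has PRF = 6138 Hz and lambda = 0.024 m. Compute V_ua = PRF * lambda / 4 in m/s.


V_ua = 6138 * 0.024 / 4 = 36.8 m/s

36.8 m/s


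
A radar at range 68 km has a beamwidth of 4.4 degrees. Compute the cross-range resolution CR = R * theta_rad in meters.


BW_rad = 0.076794487
CR = 68000 * 0.076794487 = 5222.0 m

5222.0 m


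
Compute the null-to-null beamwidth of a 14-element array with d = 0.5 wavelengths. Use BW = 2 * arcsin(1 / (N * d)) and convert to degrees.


1/(N*d) = 1/(14*0.5) = 0.142857
BW = 2*arcsin(0.142857) = 16.4 degrees

16.4 degrees


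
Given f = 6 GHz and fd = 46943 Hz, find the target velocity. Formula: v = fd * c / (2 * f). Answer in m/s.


v = 46943 * 3e8 / (2 * 6000000000.0) = 1173.6 m/s

1173.6 m/s


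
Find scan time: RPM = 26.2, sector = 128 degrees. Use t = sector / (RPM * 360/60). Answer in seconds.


t = 128 / (26.2 * 360) * 60 = 0.81 s

0.81 s


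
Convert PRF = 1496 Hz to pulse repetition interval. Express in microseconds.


PRI = 1/1496 = 0.0006684492 s = 668.4 us

668.4 us


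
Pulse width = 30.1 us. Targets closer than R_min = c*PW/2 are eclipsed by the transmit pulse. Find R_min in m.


R_min = 3e8 * 30.1e-6 / 2 = 4515.0 m

4515.0 m


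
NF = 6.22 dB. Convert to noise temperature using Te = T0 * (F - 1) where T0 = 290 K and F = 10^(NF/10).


NF_lin = 10^(6.22/10) = 4.187936
Te = 290 * (4.187936 - 1) = 924.5 K

924.5 K


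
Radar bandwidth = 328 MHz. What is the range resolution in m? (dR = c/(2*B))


dR = 3e8 / (2 * 328000000.0) = 0.46 m

0.46 m


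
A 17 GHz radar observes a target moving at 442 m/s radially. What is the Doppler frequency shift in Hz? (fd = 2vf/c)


fd = 2 * 442 * 17000000000.0 / 3e8 = 50093.3 Hz

50093.3 Hz


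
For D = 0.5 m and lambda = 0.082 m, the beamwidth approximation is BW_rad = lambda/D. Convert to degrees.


BW_rad = 0.082 / 0.5 = 0.164
BW_deg = 9.4 degrees

9.4 degrees


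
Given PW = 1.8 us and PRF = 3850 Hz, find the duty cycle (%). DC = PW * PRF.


DC = 1.8e-6 * 3850 * 100 = 0.69%

0.69%


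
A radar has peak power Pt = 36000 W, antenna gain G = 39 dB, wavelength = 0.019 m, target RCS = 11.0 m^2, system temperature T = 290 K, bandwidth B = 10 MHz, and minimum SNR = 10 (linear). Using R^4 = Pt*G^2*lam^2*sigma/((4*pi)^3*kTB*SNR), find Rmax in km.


G_lin = 10^(39/10) = 7943.282347
R^4 = 36000 * 7943.282347^2 * 0.019^2 * 11.0 / ((4*pi)^3 * 1.38e-23 * 290 * 10000000.0 * 10)
R^4 = 1.13578e19 m^4
R_max = (1.13578e19)^(1/4) = 58052.9 m = 58.1 km

58.1 km


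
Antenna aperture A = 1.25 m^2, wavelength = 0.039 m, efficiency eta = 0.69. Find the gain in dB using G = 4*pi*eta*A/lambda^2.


G_linear = 4*pi*0.69*1.25/0.039^2 = 7125.9
G_dB = 10*log10(7125.9) = 38.5 dB

38.5 dB


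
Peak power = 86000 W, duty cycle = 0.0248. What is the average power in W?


P_avg = 86000 * 0.0248 = 2132.8 W

2132.8 W


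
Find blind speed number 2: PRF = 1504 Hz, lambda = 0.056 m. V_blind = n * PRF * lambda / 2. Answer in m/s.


V_blind = 2 * 1504 * 0.056 / 2 = 84.2 m/s

84.2 m/s


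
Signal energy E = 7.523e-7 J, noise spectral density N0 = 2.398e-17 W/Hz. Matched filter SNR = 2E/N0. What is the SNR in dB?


SNR_lin = 2 * 7.523e-7 / 2.398e-17 = 6.274e10
SNR_dB = 10*log10(6.274e10) = 108.0 dB

108.0 dB


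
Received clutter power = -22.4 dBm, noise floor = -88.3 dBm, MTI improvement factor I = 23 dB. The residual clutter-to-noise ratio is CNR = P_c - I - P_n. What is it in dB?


CNR = -22.4 - 23 - (-88.3) = 42.9 dB

42.9 dB


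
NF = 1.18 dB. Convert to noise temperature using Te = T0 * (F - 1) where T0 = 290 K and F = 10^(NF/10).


NF_lin = 10^(1.18/10) = 1.3122
Te = 290 * (1.3122 - 1) = 90.5 K

90.5 K


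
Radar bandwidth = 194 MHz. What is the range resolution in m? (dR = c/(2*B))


dR = 3e8 / (2 * 194000000.0) = 0.77 m

0.77 m


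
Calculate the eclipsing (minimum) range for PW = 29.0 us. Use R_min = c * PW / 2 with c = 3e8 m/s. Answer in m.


R_min = 3e8 * 29.0e-6 / 2 = 4350.0 m

4350.0 m


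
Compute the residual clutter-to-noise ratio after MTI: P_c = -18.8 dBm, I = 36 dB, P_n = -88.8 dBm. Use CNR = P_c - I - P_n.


CNR = -18.8 - 36 - (-88.8) = 34.0 dB

34.0 dB


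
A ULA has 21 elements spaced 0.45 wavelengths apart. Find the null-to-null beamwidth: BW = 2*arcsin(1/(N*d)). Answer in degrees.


1/(N*d) = 1/(21*0.45) = 0.10582
BW = 2*arcsin(0.10582) = 12.1 degrees

12.1 degrees


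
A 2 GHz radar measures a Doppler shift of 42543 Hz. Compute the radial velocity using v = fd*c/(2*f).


v = 42543 * 3e8 / (2 * 2000000000.0) = 3190.7 m/s

3190.7 m/s


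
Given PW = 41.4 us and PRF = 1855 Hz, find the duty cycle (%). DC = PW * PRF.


DC = 41.4e-6 * 1855 * 100 = 7.68%

7.68%


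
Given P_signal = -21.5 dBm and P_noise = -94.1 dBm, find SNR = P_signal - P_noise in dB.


SNR = -21.5 - (-94.1) = 72.6 dB

72.6 dB


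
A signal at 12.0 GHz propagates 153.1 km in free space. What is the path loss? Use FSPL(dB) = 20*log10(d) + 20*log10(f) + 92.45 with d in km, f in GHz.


20*log10(153.1) = 43.7
20*log10(12.0) = 21.58
FSPL = 157.7 dB

157.7 dB


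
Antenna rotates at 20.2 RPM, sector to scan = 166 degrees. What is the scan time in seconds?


t = 166 / (20.2 * 360) * 60 = 1.37 s

1.37 s


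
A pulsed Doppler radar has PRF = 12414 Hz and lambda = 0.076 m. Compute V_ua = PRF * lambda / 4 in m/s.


V_ua = 12414 * 0.076 / 4 = 235.9 m/s

235.9 m/s


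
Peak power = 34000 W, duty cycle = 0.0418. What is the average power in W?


P_avg = 34000 * 0.0418 = 1421.2 W

1421.2 W


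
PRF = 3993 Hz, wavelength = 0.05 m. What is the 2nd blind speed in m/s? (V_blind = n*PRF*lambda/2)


V_blind = 2 * 3993 * 0.05 / 2 = 199.7 m/s

199.7 m/s


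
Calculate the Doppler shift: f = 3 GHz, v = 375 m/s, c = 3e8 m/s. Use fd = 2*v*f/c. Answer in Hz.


fd = 2 * 375 * 3000000000.0 / 3e8 = 7500.0 Hz

7500.0 Hz


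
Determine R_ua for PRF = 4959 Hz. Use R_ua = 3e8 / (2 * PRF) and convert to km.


R_ua = 3e8 / (2 * 4959) = 30248.0 m = 30.2 km

30.2 km


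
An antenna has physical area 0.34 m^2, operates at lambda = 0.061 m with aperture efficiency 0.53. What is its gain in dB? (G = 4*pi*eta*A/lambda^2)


G_linear = 4*pi*0.53*0.34/0.061^2 = 608.56
G_dB = 10*log10(608.56) = 27.8 dB

27.8 dB


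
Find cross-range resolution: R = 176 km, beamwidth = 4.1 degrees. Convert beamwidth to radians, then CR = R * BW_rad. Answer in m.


BW_rad = 0.071558499
CR = 176000 * 0.071558499 = 12594.3 m

12594.3 m


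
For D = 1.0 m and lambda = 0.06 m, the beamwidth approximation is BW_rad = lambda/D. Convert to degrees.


BW_rad = 0.06 / 1.0 = 0.06
BW_deg = 3.44 degrees

3.44 degrees


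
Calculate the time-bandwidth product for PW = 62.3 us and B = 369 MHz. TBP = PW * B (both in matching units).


TBP = 62.3 * 369 = 22988.7

22988.7


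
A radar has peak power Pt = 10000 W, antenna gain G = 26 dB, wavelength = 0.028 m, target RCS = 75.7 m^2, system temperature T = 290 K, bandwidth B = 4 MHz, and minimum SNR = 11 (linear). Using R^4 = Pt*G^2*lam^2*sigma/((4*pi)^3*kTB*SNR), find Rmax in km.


G_lin = 10^(26/10) = 398.107171
R^4 = 10000 * 398.107171^2 * 0.028^2 * 75.7 / ((4*pi)^3 * 1.38e-23 * 290 * 4000000.0 * 11)
R^4 = 2.69186e17 m^4
R_max = (2.69186e17)^(1/4) = 22777.9 m = 22.8 km

22.8 km


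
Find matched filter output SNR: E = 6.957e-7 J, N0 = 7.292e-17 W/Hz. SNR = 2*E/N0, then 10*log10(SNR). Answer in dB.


SNR_lin = 2 * 6.957e-7 / 7.292e-17 = 1.908e10
SNR_dB = 10*log10(1.908e10) = 102.8 dB

102.8 dB


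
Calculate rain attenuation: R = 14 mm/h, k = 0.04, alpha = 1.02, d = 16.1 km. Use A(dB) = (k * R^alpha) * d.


gamma = 0.04 * 14^1.02 = 0.590351 dB/km
A = 0.590351 * 16.1 = 9.5 dB

9.5 dB


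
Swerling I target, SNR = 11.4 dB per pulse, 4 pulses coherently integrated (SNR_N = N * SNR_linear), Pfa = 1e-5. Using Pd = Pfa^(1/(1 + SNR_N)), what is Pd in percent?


SNR_lin = 10^(11.4/10) = 13.80384
SNR_N = 4 * 13.80384 = 55.21536
1/(1 + SNR_N) = 1/56.21536 = 0.0177887
Pd = (1e-5)^0.0177887 = 0.81481
Pd = 81.5%

81.5%


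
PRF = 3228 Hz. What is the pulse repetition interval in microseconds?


PRI = 1/3228 = 0.0003097893 s = 309.8 us

309.8 us


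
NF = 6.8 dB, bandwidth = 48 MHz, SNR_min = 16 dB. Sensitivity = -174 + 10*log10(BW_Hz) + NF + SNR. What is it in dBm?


10*log10(48000000.0) = 76.81
S = -174 + 76.81 + 6.8 + 16 = -74.4 dBm

-74.4 dBm


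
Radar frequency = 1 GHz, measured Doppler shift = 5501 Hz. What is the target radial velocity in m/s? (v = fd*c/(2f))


v = 5501 * 3e8 / (2 * 1000000000.0) = 825.2 m/s

825.2 m/s


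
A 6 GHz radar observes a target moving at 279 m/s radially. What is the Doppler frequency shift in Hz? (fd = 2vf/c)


fd = 2 * 279 * 6000000000.0 / 3e8 = 11160.0 Hz

11160.0 Hz


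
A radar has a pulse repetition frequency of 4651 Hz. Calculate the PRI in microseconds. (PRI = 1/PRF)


PRI = 1/4651 = 0.0002150075 s = 215.0 us

215.0 us


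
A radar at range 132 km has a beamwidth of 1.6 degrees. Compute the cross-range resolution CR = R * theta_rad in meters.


BW_rad = 0.027925268
CR = 132000 * 0.027925268 = 3686.1 m

3686.1 m


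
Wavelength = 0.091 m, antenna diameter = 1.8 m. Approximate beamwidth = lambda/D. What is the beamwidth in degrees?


BW_rad = 0.091 / 1.8 = 0.050556
BW_deg = 2.9 degrees

2.9 degrees


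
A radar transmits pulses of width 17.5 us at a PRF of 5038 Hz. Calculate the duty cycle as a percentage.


DC = 17.5e-6 * 5038 * 100 = 8.82%

8.82%


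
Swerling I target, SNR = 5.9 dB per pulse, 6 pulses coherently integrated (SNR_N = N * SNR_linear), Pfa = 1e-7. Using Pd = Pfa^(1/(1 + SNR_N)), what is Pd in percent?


SNR_lin = 10^(5.9/10) = 3.89045
SNR_N = 6 * 3.89045 = 23.3427
1/(1 + SNR_N) = 1/24.3427 = 0.0410801
Pd = (1e-7)^0.0410801 = 0.51575
Pd = 51.6%

51.6%


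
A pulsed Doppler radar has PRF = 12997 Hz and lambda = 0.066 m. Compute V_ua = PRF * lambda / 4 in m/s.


V_ua = 12997 * 0.066 / 4 = 214.5 m/s

214.5 m/s


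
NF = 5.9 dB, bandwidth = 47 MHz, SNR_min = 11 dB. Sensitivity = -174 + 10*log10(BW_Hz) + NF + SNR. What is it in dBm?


10*log10(47000000.0) = 76.72
S = -174 + 76.72 + 5.9 + 11 = -80.4 dBm

-80.4 dBm


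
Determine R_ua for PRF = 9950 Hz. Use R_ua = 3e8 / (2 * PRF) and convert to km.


R_ua = 3e8 / (2 * 9950) = 15075.4 m = 15.1 km

15.1 km


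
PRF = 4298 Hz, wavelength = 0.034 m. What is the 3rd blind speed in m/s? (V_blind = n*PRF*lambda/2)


V_blind = 3 * 4298 * 0.034 / 2 = 219.2 m/s

219.2 m/s


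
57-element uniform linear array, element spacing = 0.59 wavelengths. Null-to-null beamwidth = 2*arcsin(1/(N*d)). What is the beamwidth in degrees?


1/(N*d) = 1/(57*0.59) = 0.029735
BW = 2*arcsin(0.029735) = 3.4 degrees

3.4 degrees


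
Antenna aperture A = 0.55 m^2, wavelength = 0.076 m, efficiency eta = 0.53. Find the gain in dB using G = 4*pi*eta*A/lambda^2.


G_linear = 4*pi*0.53*0.55/0.076^2 = 634.19
G_dB = 10*log10(634.19) = 28.0 dB

28.0 dB


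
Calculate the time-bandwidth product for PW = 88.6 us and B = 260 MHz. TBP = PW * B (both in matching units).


TBP = 88.6 * 260 = 23036.0

23036.0


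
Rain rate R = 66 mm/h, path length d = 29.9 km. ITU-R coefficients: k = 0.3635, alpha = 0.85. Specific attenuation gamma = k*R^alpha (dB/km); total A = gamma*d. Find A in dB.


gamma = 0.3635 * 66^0.85 = 12.797253 dB/km
A = 12.797253 * 29.9 = 382.64 dB

382.64 dB


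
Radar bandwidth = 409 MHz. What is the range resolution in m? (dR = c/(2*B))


dR = 3e8 / (2 * 409000000.0) = 0.37 m

0.37 m


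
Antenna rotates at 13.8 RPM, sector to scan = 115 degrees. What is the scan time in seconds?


t = 115 / (13.8 * 360) * 60 = 1.39 s

1.39 s


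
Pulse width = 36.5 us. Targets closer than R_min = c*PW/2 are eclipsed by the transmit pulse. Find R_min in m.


R_min = 3e8 * 36.5e-6 / 2 = 5475.0 m

5475.0 m


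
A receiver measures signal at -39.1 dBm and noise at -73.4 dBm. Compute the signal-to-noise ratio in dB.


SNR = -39.1 - (-73.4) = 34.3 dB

34.3 dB


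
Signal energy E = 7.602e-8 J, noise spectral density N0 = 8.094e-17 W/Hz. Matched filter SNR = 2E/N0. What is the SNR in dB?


SNR_lin = 2 * 7.602e-8 / 8.094e-17 = 1.878e9
SNR_dB = 10*log10(1.878e9) = 92.7 dB

92.7 dB
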